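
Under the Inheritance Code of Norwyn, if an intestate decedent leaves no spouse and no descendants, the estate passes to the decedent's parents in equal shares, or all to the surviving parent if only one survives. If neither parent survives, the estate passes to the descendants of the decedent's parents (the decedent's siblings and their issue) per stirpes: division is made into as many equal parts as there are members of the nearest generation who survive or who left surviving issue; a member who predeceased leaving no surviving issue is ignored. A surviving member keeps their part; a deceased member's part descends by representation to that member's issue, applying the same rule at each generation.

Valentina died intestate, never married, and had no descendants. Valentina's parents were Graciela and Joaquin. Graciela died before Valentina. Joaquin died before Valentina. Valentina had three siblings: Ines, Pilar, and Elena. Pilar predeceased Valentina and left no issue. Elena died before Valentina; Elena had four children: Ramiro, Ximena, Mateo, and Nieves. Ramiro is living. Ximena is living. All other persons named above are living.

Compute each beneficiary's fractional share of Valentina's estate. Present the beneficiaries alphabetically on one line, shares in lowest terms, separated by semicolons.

Neither parent survives and there are no descendants, so the estate passes to Valentina's siblings and their issue per stirpes.
Pilar left no surviving issue, so that branch lapses and is disregarded.
The estate is divided into 2 equal shares of 1/2 among Ines, Elena.
Ines is living and takes 1/2.
Elena predeceased; the 1/2 allotted to Elena's branch passes to Elena's issue by representation.
The 1/2 is divided into 4 equal shares of 1/8 among Ramiro, Ximena, Mateo, Nieves.
Ramiro is living and takes 1/8.
Ximena is living and takes 1/8.
Mateo is living and takes 1/8.
Nieves is living and takes 1/8.

Ines 1/2; Mateo 1/8; Nieves 1/8; Ramiro 1/8; Ximena 1/8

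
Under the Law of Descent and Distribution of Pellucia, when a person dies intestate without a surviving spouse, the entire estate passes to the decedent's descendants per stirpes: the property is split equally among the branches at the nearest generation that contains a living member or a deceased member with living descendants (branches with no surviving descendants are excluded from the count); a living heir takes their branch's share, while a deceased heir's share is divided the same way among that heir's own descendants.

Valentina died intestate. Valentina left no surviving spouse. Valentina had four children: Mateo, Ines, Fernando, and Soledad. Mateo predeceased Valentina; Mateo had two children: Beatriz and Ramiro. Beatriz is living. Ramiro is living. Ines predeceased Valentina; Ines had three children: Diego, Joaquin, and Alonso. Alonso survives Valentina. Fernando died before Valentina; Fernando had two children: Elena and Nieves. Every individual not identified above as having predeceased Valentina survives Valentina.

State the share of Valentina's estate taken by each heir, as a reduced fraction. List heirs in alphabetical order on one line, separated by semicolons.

There is no surviving spouse, so the entire estate passes to Valentina's descendants per stirpes.
The estate is divided into 4 equal shares of 1/4 among Mateo, Ines, Fernando, Soledad.
Mateo predeceased; the 1/4 allotted to Mateo's branch passes to Mateo's issue by representation.
The 1/4 is divided into 2 equal shares of 1/8 among Beatriz, Ramiro.
Beatriz is living and takes 1/8.
Ramiro is living and takes 1/8.
Ines predeceased; the 1/4 allotted to Ines's branch passes to Ines's issue by representation.
The 1/4 is divided into 3 equal shares of 1/12 among Diego, Joaquin, Alonso.
Diego is living and takes 1/12.
Joaquin is living and takes 1/12.
Alonso is living and takes 1/12.
Fernando predeceased; the 1/4 allotted to Fernando's branch passes to Fernando's issue by representation.
The 1/4 is divided into 2 equal shares of 1/8 among Elena, Nieves.
Elena is living and takes 1/8.
Nieves is living and takes 1/8.
Soledad is living and takes 1/4.

Alonso 1/12; Beatriz 1/8; Diego 1/12; Elena 1/8; Joaquin 1/12; Nieves 1/8; Ramiro 1/8; Soledad 1/4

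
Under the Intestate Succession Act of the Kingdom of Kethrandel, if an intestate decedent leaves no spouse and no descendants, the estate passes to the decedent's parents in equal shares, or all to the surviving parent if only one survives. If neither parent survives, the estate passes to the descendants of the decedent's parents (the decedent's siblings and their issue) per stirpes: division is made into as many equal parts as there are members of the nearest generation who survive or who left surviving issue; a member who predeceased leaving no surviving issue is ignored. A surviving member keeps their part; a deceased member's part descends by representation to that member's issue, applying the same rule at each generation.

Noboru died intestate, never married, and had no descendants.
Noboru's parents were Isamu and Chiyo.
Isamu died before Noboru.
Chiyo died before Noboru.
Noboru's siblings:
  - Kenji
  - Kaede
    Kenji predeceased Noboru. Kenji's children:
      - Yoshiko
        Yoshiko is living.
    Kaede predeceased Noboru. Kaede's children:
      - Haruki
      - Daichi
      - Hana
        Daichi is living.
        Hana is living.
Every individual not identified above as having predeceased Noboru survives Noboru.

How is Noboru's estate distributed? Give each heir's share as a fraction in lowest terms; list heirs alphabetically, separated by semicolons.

Neither parent survives and there are no descendants, so the estate passes to Noboru's siblings and their issue per stirpes.
The estate is divided into 2 equal shares of 1/2 among Kenji, Kaede.
Kenji predeceased; the 1/2 allotted to Kenji's branch passes to Kenji's issue by representation.
Yoshiko is the sole taker at this level and receives the full 1/2.
Kaede predeceased; the 1/2 allotted to Kaede's branch passes to Kaede's issue by representation.
The 1/2 is divided into 3 equal shares of 1/6 among Haruki, Daichi, Hana.
Haruki is living and takes 1/6.
Daichi is living and takes 1/6.
Hana is living and takes 1/6.

Daichi 1/6; Hana 1/6; Haruki 1/6; Yoshiko 1/2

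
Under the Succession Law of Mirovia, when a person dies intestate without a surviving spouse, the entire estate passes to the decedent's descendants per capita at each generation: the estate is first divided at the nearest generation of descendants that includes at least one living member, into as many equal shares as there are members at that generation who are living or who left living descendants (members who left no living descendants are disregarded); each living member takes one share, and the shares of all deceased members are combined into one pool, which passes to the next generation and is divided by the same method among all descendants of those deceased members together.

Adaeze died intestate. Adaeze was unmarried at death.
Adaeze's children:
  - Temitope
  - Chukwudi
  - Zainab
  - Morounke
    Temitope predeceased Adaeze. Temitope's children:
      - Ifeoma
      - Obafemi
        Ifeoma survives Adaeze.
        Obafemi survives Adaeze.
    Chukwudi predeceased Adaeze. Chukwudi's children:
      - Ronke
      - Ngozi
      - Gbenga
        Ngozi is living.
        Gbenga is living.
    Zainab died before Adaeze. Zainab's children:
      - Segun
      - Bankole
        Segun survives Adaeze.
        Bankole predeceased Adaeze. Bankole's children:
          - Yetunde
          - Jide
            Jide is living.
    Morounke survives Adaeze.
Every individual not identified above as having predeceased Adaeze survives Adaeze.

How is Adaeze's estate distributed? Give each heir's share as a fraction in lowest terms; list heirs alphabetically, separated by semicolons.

There is no surviving spouse, so the entire estate passes to Adaeze's descendants per capita at each generation.
At generation 1 (Temitope, Chukwudi, Zainab, Morounke) there are 4 shares of (1)/4 = 1/4 each.
Living: Morounke — each takes 1/4.
Deceased: Temitope, Chukwudi, and Zainab. Their combined 3/4 is pooled and carried to generation 2.
At generation 2 (Ifeoma, Obafemi, Ronke, Ngozi, Gbenga, Segun, Bankole) there are 7 shares of (3/4)/7 = 3/28 each.
Living: Ifeoma, Obafemi, Ronke, Ngozi, Gbenga, and Segun — each takes 3/28.
Deceased: Bankole. That 3/28 share is carried to generation 3.
At generation 3 (Yetunde, Jide) there are 2 shares of (3/28)/2 = 3/56 each.
Living: Yetunde and Jide — each takes 3/56.

Gbenga 3/28; Ifeoma 3/28; Jide 3/56; Morounke 1/4; Ngozi 3/28; Obafemi 3/28; Ronke 3/28; Segun 3/28; Yetunde 3/56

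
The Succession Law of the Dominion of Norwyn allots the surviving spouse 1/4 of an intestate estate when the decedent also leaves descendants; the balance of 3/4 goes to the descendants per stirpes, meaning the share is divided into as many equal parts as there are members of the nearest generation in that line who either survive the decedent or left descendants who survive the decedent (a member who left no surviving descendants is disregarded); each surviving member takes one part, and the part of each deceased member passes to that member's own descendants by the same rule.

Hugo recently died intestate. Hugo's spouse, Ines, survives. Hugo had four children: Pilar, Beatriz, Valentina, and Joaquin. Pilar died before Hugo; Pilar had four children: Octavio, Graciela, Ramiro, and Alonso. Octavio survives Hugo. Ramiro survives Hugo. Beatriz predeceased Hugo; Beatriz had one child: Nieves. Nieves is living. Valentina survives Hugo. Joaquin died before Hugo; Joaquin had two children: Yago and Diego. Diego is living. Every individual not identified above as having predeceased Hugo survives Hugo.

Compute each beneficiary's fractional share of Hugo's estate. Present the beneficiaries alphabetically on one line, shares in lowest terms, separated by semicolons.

Alonso 3/64; Diego 3/32; Graciela 3/64; Ines 1/4; Nieves 3/16; Octavio 3/64; Ramiro 3/64; Valentina 3/16; Yago 3/32

Ines, as surviving spouse, takes 1/4.
The remaining 3/4 passes to Hugo's descendants per stirpes.
The 3/4 is divided into 4 equal shares of 3/16 among Pilar, Beatriz, Valentina, Joaquin.
Pilar predeceased; the 3/16 allotted to Pilar's branch passes to Pilar's issue by representation.
The 3/16 is divided into 4 equal shares of 3/64 among Octavio, Graciela, Ramiro, Alonso.
Octavio is living and takes 3/64.
Graciela is living and takes 3/64.
Ramiro is living and takes 3/64.
Alonso is living and takes 3/64.
Beatriz predeceased; the 3/16 allotted to Beatriz's branch passes to Beatriz's issue by representation.
Nieves is the sole taker at this level and receives the full 3/16.
Valentina is living and takes 3/16.
Joaquin predeceased; the 3/16 allotted to Joaquin's branch passes to Joaquin's issue by representation.
The 3/16 is divided into 2 equal shares of 3/32 among Yago, Diego.
Yago is living and takes 3/32.
Diego is living and takes 3/32.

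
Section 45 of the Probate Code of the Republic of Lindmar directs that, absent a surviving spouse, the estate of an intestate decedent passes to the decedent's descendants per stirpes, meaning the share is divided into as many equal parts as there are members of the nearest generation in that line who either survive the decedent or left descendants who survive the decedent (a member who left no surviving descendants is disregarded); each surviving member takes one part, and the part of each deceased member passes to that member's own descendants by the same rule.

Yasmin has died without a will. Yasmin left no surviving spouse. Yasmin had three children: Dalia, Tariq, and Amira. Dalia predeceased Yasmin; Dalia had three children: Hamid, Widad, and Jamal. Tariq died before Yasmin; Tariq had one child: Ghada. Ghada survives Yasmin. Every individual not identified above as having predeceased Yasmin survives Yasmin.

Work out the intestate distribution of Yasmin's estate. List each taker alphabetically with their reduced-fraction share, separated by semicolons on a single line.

There is no surviving spouse, so the entire estate passes to Yasmin's descendants per stirpes.
The estate is divided into 3 equal shares of 1/3 among Dalia, Tariq, Amira.
Dalia predeceased; the 1/3 allotted to Dalia's branch passes to Dalia's issue by representation.
The 1/3 is divided into 3 equal shares of 1/9 among Hamid, Widad, Jamal.
Hamid is living and takes 1/9.
Widad is living and takes 1/9.
Jamal is living and takes 1/9.
Tariq predeceased; the 1/3 allotted to Tariq's branch passes to Tariq's issue by representation.
Ghada is the sole taker at this level and receives the full 1/3.
Amira is living and takes 1/3.

Amira 1/3; Ghada 1/3; Hamid 1/9; Jamal 1/9; Widad 1/9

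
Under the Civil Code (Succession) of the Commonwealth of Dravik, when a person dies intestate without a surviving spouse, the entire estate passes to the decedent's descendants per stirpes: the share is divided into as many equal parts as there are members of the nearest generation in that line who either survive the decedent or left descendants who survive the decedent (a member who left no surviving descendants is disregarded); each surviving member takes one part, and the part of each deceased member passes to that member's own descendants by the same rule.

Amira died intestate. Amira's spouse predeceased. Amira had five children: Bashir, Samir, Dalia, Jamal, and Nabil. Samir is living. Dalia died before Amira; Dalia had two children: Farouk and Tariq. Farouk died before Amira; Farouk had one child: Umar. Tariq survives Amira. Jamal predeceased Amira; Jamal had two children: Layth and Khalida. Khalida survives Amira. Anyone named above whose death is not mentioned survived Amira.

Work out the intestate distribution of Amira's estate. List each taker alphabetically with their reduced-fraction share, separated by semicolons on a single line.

There is no surviving spouse, so the entire estate passes to Amira's descendants per stirpes.
The estate is divided into 5 equal shares of 1/5 among Bashir, Samir, Dalia, Jamal, Nabil.
Bashir is living and takes 1/5.
Samir is living and takes 1/5.
Dalia predeceased; the 1/5 allotted to Dalia's branch passes to Dalia's issue by representation.
The 1/5 is divided into 2 equal shares of 1/10 among Farouk, Tariq.
Farouk predeceased; the 1/10 allotted to Farouk's branch passes to Farouk's issue by representation.
Umar is the sole taker at this level and receives the full 1/10.
Tariq is living and takes 1/10.
Jamal predeceased; the 1/5 allotted to Jamal's branch passes to Jamal's issue by representation.
The 1/5 is divided into 2 equal shares of 1/10 among Layth, Khalida.
Layth is living and takes 1/10.
Khalida is living and takes 1/10.
Nabil is living and takes 1/5.

Bashir 1/5; Khalida 1/10; Layth 1/10; Nabil 1/5; Samir 1/5; Tariq 1/10; Umar 1/10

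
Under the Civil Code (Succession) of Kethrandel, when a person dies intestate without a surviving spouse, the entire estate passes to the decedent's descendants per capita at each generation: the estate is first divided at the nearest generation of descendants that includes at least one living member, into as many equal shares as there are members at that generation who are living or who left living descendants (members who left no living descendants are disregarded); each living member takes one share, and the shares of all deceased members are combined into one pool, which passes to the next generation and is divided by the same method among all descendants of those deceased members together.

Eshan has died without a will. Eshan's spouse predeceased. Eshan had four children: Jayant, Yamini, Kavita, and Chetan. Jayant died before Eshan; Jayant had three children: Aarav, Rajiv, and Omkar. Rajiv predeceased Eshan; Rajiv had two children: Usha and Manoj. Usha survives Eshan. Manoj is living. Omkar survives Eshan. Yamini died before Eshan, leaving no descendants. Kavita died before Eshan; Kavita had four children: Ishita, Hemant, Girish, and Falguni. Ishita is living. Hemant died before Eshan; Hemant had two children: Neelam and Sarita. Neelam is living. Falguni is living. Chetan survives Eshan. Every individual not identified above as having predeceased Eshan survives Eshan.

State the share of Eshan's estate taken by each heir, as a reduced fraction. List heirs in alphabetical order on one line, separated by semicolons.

Aarav 2/21; Chetan 1/3; Falguni 2/21; Girish 2/21; Ishita 2/21; Manoj 1/21; Neelam 1/21; Omkar 2/21; Sarita 1/21; Usha 1/21

There is no surviving spouse, so the entire estate passes to Eshan's descendants per capita at each generation.
At generation 1 (Jayant, Kavita, Chetan) there are 3 shares of (1)/3 = 1/3 each.
Living: Chetan — each takes 1/3.
Deceased: Jayant and Kavita. Their combined 2/3 is pooled and carried to generation 2.
At generation 2 (Aarav, Rajiv, Omkar, Ishita, Hemant, Girish, Falguni) there are 7 shares of (2/3)/7 = 2/21 each.
Living: Aarav, Omkar, Ishita, Girish, and Falguni — each takes 2/21.
Deceased: Rajiv and Hemant. Their combined 4/21 is pooled and carried to generation 3.
At generation 3 (Usha, Manoj, Neelam, Sarita) there are 4 shares of (4/21)/4 = 1/21 each.
Living: Usha, Manoj, Neelam, and Sarita — each takes 1/21.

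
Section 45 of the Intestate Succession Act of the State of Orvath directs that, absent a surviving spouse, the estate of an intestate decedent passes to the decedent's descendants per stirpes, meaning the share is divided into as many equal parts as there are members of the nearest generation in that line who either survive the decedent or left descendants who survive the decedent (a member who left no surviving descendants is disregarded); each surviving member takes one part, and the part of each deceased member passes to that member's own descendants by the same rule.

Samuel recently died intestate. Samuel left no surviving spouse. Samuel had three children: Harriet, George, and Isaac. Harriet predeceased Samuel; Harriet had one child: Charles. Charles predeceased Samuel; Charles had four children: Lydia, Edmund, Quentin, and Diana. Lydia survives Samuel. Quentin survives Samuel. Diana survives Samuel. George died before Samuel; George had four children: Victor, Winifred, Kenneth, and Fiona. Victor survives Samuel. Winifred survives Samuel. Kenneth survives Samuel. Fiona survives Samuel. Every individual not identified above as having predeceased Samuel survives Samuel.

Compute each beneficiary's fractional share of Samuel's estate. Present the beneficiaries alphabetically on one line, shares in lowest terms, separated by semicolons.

There is no surviving spouse, so the entire estate passes to Samuel's descendants per stirpes.
The estate is divided into 3 equal shares of 1/3 among Harriet, George, Isaac.
Harriet predeceased; the 1/3 allotted to Harriet's branch passes to Harriet's issue by representation.
Charles's line is the sole branch at this level, so the full 1/3 passes to Charles's issue by representation.
The 1/3 is divided into 4 equal shares of 1/12 among Lydia, Edmund, Quentin, Diana.
Lydia is living and takes 1/12.
Edmund is living and takes 1/12.
Quentin is living and takes 1/12.
Diana is living and takes 1/12.
George predeceased; the 1/3 allotted to George's branch passes to George's issue by representation.
The 1/3 is divided into 4 equal shares of 1/12 among Victor, Winifred, Kenneth, Fiona.
Victor is living and takes 1/12.
Winifred is living and takes 1/12.
Kenneth is living and takes 1/12.
Fiona is living and takes 1/12.
Isaac is living and takes 1/3.

Diana 1/12; Edmund 1/12; Fiona 1/12; Isaac 1/3; Kenneth 1/12; Lydia 1/12; Quentin 1/12; Victor 1/12; Winifred 1/12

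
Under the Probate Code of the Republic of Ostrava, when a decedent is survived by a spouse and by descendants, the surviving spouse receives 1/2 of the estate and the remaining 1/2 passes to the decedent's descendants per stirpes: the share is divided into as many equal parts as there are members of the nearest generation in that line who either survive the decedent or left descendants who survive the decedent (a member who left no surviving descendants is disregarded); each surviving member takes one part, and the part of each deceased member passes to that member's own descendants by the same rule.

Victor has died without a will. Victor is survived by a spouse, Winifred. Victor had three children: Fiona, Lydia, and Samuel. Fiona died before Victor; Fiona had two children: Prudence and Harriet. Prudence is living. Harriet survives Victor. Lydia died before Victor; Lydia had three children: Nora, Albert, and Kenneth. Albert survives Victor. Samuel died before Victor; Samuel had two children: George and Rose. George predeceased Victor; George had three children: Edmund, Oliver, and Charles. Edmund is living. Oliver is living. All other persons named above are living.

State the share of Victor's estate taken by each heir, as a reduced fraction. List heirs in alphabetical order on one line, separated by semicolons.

Albert 1/18; Charles 1/36; Edmund 1/36; Harriet 1/12; Kenneth 1/18; Nora 1/18; Oliver 1/36; Prudence 1/12; Rose 1/12; Winifred 1/2

Winifred, as surviving spouse, takes 1/2.
The remaining 1/2 passes to Victor's descendants per stirpes.
The 1/2 is divided into 3 equal shares of 1/6 among Fiona, Lydia, Samuel.
Fiona predeceased; the 1/6 allotted to Fiona's branch passes to Fiona's issue by representation.
The 1/6 is divided into 2 equal shares of 1/12 among Prudence, Harriet.
Prudence is living and takes 1/12.
Harriet is living and takes 1/12.
Lydia predeceased; the 1/6 allotted to Lydia's branch passes to Lydia's issue by representation.
The 1/6 is divided into 3 equal shares of 1/18 among Nora, Albert, Kenneth.
Nora is living and takes 1/18.
Albert is living and takes 1/18.
Kenneth is living and takes 1/18.
Samuel predeceased; the 1/6 allotted to Samuel's branch passes to Samuel's issue by representation.
The 1/6 is divided into 2 equal shares of 1/12 among George, Rose.
George predeceased; the 1/12 allotted to George's branch passes to George's issue by representation.
The 1/12 is divided into 3 equal shares of 1/36 among Edmund, Oliver, Charles.
Edmund is living and takes 1/36.
Oliver is living and takes 1/36.
Charles is living and takes 1/36.
Rose is living and takes 1/12.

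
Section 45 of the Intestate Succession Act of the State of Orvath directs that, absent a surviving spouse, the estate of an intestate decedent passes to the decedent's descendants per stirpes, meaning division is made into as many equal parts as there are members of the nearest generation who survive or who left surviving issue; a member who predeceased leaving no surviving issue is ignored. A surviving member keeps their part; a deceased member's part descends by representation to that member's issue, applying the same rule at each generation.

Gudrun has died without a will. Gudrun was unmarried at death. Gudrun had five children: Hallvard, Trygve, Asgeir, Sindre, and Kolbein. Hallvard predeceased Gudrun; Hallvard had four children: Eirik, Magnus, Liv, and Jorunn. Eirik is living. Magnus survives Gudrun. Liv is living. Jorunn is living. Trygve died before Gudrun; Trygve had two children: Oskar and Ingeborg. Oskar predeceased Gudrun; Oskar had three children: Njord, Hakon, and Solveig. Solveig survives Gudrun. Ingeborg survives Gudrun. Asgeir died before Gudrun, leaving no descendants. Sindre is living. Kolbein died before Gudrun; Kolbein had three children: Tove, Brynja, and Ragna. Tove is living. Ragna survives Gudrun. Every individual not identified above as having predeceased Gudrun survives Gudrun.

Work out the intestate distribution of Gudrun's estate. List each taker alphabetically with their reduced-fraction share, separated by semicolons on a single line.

Brynja 1/12; Eirik 1/16; Hakon 1/24; Ingeborg 1/8; Jorunn 1/16; Liv 1/16; Magnus 1/16; Njord 1/24; Ragna 1/12; Sindre 1/4; Solveig 1/24; Tove 1/12

There is no surviving spouse, so the entire estate passes to Gudrun's descendants per stirpes.
Asgeir left no surviving issue, so that branch lapses and is disregarded.
The estate is divided into 4 equal shares of 1/4 among Hallvard, Trygve, Sindre, Kolbein.
Hallvard predeceased; the 1/4 allotted to Hallvard's branch passes to Hallvard's issue by representation.
The 1/4 is divided into 4 equal shares of 1/16 among Eirik, Magnus, Liv, Jorunn.
Eirik is living and takes 1/16.
Magnus is living and takes 1/16.
Liv is living and takes 1/16.
Jorunn is living and takes 1/16.
Trygve predeceased; the 1/4 allotted to Trygve's branch passes to Trygve's issue by representation.
The 1/4 is divided into 2 equal shares of 1/8 among Oskar, Ingeborg.
Oskar predeceased; the 1/8 allotted to Oskar's branch passes to Oskar's issue by representation.
The 1/8 is divided into 3 equal shares of 1/24 among Njord, Hakon, Solveig.
Njord is living and takes 1/24.
Hakon is living and takes 1/24.
Solveig is living and takes 1/24.
Ingeborg is living and takes 1/8.
Sindre is living and takes 1/4.
Kolbein predeceased; the 1/4 allotted to Kolbein's branch passes to Kolbein's issue by representation.
The 1/4 is divided into 3 equal shares of 1/12 among Tove, Brynja, Ragna.
Tove is living and takes 1/12.
Brynja is living and takes 1/12.
Ragna is living and takes 1/12.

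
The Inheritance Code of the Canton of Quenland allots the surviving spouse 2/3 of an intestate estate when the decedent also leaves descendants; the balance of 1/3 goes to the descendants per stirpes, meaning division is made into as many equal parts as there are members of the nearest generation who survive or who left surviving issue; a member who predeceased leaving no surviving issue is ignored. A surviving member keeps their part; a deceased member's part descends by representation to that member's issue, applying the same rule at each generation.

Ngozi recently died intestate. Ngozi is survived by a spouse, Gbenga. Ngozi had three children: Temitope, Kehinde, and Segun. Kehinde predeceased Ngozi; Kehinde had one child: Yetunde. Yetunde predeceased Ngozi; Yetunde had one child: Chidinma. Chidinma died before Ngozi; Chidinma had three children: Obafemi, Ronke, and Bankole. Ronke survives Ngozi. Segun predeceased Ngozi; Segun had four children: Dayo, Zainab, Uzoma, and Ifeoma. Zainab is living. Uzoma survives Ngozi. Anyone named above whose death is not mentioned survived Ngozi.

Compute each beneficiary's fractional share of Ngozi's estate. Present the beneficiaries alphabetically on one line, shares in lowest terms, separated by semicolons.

Gbenga, as surviving spouse, takes 2/3.
The remaining 1/3 passes to Ngozi's descendants per stirpes.
The 1/3 is divided into 3 equal shares of 1/9 among Temitope, Kehinde, Segun.
Temitope is living and takes 1/9.
Kehinde predeceased; the 1/9 allotted to Kehinde's branch passes to Kehinde's issue by representation.
Yetunde's line is the sole branch at this level, so the full 1/9 passes to Yetunde's issue by representation.
Chidinma's line is the sole branch at this level, so the full 1/9 passes to Chidinma's issue by representation.
The 1/9 is divided into 3 equal shares of 1/27 among Obafemi, Ronke, Bankole.
Obafemi is living and takes 1/27.
Ronke is living and takes 1/27.
Bankole is living and takes 1/27.
Segun predeceased; the 1/9 allotted to Segun's branch passes to Segun's issue by representation.
The 1/9 is divided into 4 equal shares of 1/36 among Dayo, Zainab, Uzoma, Ifeoma.
Dayo is living and takes 1/36.
Zainab is living and takes 1/36.
Uzoma is living and takes 1/36.
Ifeoma is living and takes 1/36.

Bankole 1/27; Dayo 1/36; Gbenga 2/3; Ifeoma 1/36; Obafemi 1/27; Ronke 1/27; Temitope 1/9; Uzoma 1/36; Zainab 1/36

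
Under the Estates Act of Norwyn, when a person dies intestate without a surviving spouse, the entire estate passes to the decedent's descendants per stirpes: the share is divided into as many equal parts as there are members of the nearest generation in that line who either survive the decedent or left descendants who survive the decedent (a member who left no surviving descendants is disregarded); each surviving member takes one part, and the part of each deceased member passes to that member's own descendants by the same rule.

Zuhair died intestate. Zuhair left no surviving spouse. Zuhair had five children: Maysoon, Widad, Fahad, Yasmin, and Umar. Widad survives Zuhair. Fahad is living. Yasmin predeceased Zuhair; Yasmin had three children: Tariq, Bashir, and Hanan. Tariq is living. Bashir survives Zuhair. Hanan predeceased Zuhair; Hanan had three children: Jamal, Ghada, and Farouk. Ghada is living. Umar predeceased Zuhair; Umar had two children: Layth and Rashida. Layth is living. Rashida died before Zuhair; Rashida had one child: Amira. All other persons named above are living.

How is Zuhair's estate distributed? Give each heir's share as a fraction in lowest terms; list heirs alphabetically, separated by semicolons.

Amira 1/10; Bashir 1/15; Fahad 1/5; Farouk 1/45; Ghada 1/45; Jamal 1/45; Layth 1/10; Maysoon 1/5; Tariq 1/15; Widad 1/5

There is no surviving spouse, so the entire estate passes to Zuhair's descendants per stirpes.
The estate is divided into 5 equal shares of 1/5 among Maysoon, Widad, Fahad, Yasmin, Umar.
Maysoon is living and takes 1/5.
Widad is living and takes 1/5.
Fahad is living and takes 1/5.
Yasmin predeceased; the 1/5 allotted to Yasmin's branch passes to Yasmin's issue by representation.
The 1/5 is divided into 3 equal shares of 1/15 among Tariq, Bashir, Hanan.
Tariq is living and takes 1/15.
Bashir is living and takes 1/15.
Hanan predeceased; the 1/15 allotted to Hanan's branch passes to Hanan's issue by representation.
The 1/15 is divided into 3 equal shares of 1/45 among Jamal, Ghada, Farouk.
Jamal is living and takes 1/45.
Ghada is living and takes 1/45.
Farouk is living and takes 1/45.
Umar predeceased; the 1/5 allotted to Umar's branch passes to Umar's issue by representation.
The 1/5 is divided into 2 equal shares of 1/10 among Layth, Rashida.
Layth is living and takes 1/10.
Rashida predeceased; the 1/10 allotted to Rashida's branch passes to Rashida's issue by representation.
Amira is the sole taker at this level and receives the full 1/10.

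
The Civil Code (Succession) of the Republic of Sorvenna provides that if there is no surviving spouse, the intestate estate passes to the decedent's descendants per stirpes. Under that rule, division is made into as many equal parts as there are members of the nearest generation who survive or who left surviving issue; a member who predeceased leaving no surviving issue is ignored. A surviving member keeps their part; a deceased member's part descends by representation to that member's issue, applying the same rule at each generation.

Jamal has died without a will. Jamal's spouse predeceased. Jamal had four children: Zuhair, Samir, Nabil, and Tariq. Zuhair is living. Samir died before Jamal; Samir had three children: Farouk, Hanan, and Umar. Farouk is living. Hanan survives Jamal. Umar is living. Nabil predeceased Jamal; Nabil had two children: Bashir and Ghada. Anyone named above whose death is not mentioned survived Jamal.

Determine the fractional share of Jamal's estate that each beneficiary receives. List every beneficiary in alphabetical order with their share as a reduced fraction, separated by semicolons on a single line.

There is no surviving spouse, so the entire estate passes to Jamal's descendants per stirpes.
The estate is divided into 4 equal shares of 1/4 among Zuhair, Samir, Nabil, Tariq.
Zuhair is living and takes 1/4.
Samir predeceased; the 1/4 allotted to Samir's branch passes to Samir's issue by representation.
The 1/4 is divided into 3 equal shares of 1/12 among Farouk, Hanan, Umar.
Farouk is living and takes 1/12.
Hanan is living and takes 1/12.
Umar is living and takes 1/12.
Nabil predeceased; the 1/4 allotted to Nabil's branch passes to Nabil's issue by representation.
The 1/4 is divided into 2 equal shares of 1/8 among Bashir, Ghada.
Bashir is living and takes 1/8.
Ghada is living and takes 1/8.
Tariq is living and takes 1/4.

Bashir 1/8; Farouk 1/12; Ghada 1/8; Hanan 1/12; Tariq 1/4; Umar 1/12; Zuhair 1/4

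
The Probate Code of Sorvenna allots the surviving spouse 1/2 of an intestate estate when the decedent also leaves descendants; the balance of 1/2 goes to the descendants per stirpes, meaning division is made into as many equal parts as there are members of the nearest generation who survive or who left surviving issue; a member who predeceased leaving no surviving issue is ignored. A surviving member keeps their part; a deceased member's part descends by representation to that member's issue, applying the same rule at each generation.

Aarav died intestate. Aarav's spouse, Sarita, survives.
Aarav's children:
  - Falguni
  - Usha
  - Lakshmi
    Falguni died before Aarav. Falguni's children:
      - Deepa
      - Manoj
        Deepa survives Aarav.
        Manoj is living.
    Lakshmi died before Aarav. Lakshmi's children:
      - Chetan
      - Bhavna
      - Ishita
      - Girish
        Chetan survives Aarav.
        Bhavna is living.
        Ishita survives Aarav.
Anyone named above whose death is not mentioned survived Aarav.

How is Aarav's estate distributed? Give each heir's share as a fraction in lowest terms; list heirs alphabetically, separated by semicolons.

Sarita, as surviving spouse, takes 1/2.
The remaining 1/2 passes to Aarav's descendants per stirpes.
The 1/2 is divided into 3 equal shares of 1/6 among Falguni, Usha, Lakshmi.
Falguni predeceased; the 1/6 allotted to Falguni's branch passes to Falguni's issue by representation.
The 1/6 is divided into 2 equal shares of 1/12 among Deepa, Manoj.
Deepa is living and takes 1/12.
Manoj is living and takes 1/12.
Usha is living and takes 1/6.
Lakshmi predeceased; the 1/6 allotted to Lakshmi's branch passes to Lakshmi's issue by representation.
The 1/6 is divided into 4 equal shares of 1/24 among Chetan, Bhavna, Ishita, Girish.
Chetan is living and takes 1/24.
Bhavna is living and takes 1/24.
Ishita is living and takes 1/24.
Girish is living and takes 1/24.

Bhavna 1/24; Chetan 1/24; Deepa 1/12; Girish 1/24; Ishita 1/24; Manoj 1/12; Sarita 1/2; Usha 1/6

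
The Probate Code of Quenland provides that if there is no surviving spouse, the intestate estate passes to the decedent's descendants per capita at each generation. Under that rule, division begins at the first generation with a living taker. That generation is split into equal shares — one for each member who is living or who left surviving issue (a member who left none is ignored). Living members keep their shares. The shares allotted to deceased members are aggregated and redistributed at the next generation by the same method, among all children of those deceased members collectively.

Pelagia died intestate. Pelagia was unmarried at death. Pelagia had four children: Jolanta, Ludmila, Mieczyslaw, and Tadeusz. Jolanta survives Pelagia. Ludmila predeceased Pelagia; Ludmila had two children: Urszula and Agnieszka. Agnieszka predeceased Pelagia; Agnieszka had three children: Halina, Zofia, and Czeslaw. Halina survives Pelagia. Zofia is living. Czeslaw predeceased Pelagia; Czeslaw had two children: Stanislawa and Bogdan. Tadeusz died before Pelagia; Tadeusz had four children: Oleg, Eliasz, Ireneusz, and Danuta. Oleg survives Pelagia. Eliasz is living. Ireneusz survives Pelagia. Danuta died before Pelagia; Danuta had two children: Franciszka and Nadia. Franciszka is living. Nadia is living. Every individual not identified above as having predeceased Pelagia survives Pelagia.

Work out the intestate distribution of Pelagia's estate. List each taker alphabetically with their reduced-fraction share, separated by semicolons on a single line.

There is no surviving spouse, so the entire estate passes to Pelagia's descendants per capita at each generation.
At generation 1 (Jolanta, Ludmila, Mieczyslaw, Tadeusz) there are 4 shares of (1)/4 = 1/4 each.
Living: Jolanta and Mieczyslaw — each takes 1/4.
Deceased: Ludmila and Tadeusz. Their combined 1/2 is pooled and carried to generation 2.
At generation 2 (Urszula, Agnieszka, Oleg, Eliasz, Ireneusz, Danuta) there are 6 shares of (1/2)/6 = 1/12 each.
Living: Urszula, Oleg, Eliasz, and Ireneusz — each takes 1/12.
Deceased: Agnieszka and Danuta. Their combined 1/6 is pooled and carried to generation 3.
At generation 3 (Halina, Zofia, Czeslaw, Franciszka, Nadia) there are 5 shares of (1/6)/5 = 1/30 each.
Living: Halina, Zofia, Franciszka, and Nadia — each takes 1/30.
Deceased: Czeslaw. That 1/30 share is carried to generation 4.
At generation 4 (Stanislawa, Bogdan) there are 2 shares of (1/30)/2 = 1/60 each.
Living: Stanislawa and Bogdan — each takes 1/60.

Bogdan 1/60; Eliasz 1/12; Franciszka 1/30; Halina 1/30; Ireneusz 1/12; Jolanta 1/4; Mieczyslaw 1/4; Nadia 1/30; Oleg 1/12; Stanislawa 1/60; Urszula 1/12; Zofia 1/30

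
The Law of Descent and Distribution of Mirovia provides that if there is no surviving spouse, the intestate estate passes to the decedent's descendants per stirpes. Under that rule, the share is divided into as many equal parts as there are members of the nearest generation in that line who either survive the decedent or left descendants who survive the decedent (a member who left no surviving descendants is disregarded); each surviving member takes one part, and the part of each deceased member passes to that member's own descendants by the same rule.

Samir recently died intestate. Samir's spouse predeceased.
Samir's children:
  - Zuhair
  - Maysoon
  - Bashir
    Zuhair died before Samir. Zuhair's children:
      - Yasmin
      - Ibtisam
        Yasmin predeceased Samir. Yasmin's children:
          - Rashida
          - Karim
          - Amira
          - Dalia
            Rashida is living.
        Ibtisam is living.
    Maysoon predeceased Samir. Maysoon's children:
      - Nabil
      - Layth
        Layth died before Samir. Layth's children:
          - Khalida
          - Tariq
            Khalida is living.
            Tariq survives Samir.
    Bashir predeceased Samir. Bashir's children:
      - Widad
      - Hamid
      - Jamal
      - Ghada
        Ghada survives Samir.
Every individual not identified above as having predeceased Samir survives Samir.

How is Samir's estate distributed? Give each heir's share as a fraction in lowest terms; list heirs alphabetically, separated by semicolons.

Amira 1/24; Dalia 1/24; Ghada 1/12; Hamid 1/12; Ibtisam 1/6; Jamal 1/12; Karim 1/24; Khalida 1/12; Nabil 1/6; Rashida 1/24; Tariq 1/12; Widad 1/12

There is no surviving spouse, so the entire estate passes to Samir's descendants per stirpes.
The estate is divided into 3 equal shares of 1/3 among Zuhair, Maysoon, Bashir.
Zuhair predeceased; the 1/3 allotted to Zuhair's branch passes to Zuhair's issue by representation.
The 1/3 is divided into 2 equal shares of 1/6 among Yasmin, Ibtisam.
Yasmin predeceased; the 1/6 allotted to Yasmin's branch passes to Yasmin's issue by representation.
The 1/6 is divided into 4 equal shares of 1/24 among Rashida, Karim, Amira, Dalia.
Rashida is living and takes 1/24.
Karim is living and takes 1/24.
Amira is living and takes 1/24.
Dalia is living and takes 1/24.
Ibtisam is living and takes 1/6.
Maysoon predeceased; the 1/3 allotted to Maysoon's branch passes to Maysoon's issue by representation.
The 1/3 is divided into 2 equal shares of 1/6 among Nabil, Layth.
Nabil is living and takes 1/6.
Layth predeceased; the 1/6 allotted to Layth's branch passes to Layth's issue by representation.
The 1/6 is divided into 2 equal shares of 1/12 among Khalida, Tariq.
Khalida is living and takes 1/12.
Tariq is living and takes 1/12.
Bashir predeceased; the 1/3 allotted to Bashir's branch passes to Bashir's issue by representation.
The 1/3 is divided into 4 equal shares of 1/12 among Widad, Hamid, Jamal, Ghada.
Widad is living and takes 1/12.
Hamid is living and takes 1/12.
Jamal is living and takes 1/12.
Ghada is living and takes 1/12.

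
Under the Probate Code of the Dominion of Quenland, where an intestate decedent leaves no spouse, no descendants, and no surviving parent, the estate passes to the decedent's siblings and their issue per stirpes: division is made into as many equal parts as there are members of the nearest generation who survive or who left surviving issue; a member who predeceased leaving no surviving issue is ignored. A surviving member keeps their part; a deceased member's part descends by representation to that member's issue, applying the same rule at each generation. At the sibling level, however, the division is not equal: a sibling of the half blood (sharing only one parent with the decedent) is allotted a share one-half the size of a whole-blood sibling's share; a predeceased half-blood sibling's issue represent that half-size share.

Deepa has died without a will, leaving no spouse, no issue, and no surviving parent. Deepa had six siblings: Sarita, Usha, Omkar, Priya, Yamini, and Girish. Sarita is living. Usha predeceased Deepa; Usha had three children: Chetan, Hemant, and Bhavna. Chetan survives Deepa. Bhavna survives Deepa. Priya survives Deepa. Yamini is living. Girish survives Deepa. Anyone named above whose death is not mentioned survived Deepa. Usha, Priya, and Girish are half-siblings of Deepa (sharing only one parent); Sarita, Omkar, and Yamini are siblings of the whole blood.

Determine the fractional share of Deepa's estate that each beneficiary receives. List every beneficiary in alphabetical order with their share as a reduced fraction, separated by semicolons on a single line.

Bhavna 1/27; Chetan 1/27; Girish 1/9; Hemant 1/27; Omkar 2/9; Priya 1/9; Sarita 2/9; Yamini 2/9

No spouse, descendants, or parent survives, so the estate passes to Deepa's siblings per stirpes.
Half-blood siblings count for one-half the weight of whole-blood siblings at the initial division.
Dividing 1 in proportion to weights (total weight 9/2): Sarita (weight 1) → 2/9; Usha (weight 1/2) → 1/9; Omkar (weight 1) → 2/9; Priya (weight 1/2) → 1/9; Yamini (weight 1) → 2/9; Girish (weight 1/2) → 1/9.
Sarita is living and takes 2/9.
Usha predeceased; the 1/9 allotted to Usha's branch passes to Usha's issue by representation.
The 1/9 is divided into 3 equal shares of 1/27 among Chetan, Hemant, Bhavna.
Chetan is living and takes 1/27.
Hemant is living and takes 1/27.
Bhavna is living and takes 1/27.
Omkar is living and takes 2/9.
Priya is living and takes 1/9.
Yamini is living and takes 2/9.
Girish is living and takes 1/9.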